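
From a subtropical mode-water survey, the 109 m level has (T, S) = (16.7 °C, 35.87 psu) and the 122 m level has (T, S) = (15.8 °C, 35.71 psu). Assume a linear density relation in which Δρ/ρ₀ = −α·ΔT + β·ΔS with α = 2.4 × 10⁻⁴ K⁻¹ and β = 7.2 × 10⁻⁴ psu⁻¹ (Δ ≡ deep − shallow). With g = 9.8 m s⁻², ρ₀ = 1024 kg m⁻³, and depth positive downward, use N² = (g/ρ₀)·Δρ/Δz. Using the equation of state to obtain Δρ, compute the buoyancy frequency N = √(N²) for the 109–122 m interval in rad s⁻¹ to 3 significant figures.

ΔT = -0.9 K, ΔS = -0.16 psu (deep − shallow).
Δρ/ρ₀ = −αΔT + βΔS = 2.16 × 10⁻⁴ − 1.152 × 10⁻⁴ = 1.008 × 10⁻⁴, so Δρ ≈ 0.1032 kg m⁻³.
N² = (g/ρ₀)·Δρ/Δz = g·(Δρ/ρ₀)/Δz = 9.8 × 1.008 × 10⁻⁴ / 13 = 7.5988 × 10⁻⁵ s⁻².
N = √(7.5988 × 10⁻⁵) = 8.7171 × 10⁻³ rad s⁻¹ ≈ 8.72 × 10⁻³ rad s⁻¹.

8.72 × 10⁻³ rad s⁻¹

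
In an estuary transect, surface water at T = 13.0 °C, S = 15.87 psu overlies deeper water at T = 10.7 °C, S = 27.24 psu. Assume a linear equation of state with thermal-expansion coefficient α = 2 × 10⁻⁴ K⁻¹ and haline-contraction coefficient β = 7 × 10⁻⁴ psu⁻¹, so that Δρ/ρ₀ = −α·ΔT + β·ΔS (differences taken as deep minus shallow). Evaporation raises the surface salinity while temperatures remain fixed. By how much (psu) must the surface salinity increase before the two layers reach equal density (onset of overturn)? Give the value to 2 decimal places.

12.03 psu

Neutral buoyancy requires −α(T_deep − T_surf) + β(S_deep − S_surf′) = 0.
S_surf′ = S_deep − (α/β)·ΔT = 27.24 − (2 × 10⁻⁴/7 × 10⁻⁴)·(-2.3) = 27.8971 psu.
Increase required: 27.8971 − 15.87 = 12.0271 psu.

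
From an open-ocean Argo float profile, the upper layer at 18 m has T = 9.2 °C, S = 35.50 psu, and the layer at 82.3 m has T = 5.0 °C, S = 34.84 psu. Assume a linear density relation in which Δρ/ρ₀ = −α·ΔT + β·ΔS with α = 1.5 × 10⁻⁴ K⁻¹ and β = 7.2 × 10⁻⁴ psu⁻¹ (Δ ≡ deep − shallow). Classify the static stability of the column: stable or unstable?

stable

ΔT = 5.0 − 9.2 = -4.2 K and ΔS = 34.84 − 35.50 = -0.66 psu (deep − shallow).
−αΔT = 6.30 × 10⁻⁴; βΔS = -4.752 × 10⁻⁴; sum Δρ/ρ₀ = 1.548 × 10⁻⁴.
Δρ/ρ₀ > 0, so Δρ > 0: deeper water is denser → statically stable.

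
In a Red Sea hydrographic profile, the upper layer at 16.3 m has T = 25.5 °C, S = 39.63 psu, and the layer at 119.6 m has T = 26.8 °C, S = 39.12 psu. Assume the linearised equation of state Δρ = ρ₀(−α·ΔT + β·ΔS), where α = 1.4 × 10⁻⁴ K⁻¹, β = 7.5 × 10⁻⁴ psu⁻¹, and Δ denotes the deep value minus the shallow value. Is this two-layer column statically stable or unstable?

unstable

ΔT = 26.8 − 25.5 = +1.3 K and ΔS = 39.12 − 39.63 = -0.51 psu (deep − shallow).
−αΔT = -1.82 × 10⁻⁴; βΔS = -3.825 × 10⁻⁴; sum Δρ/ρ₀ = -5.645 × 10⁻⁴.
Δρ/ρ₀ < 0, so Δρ < 0: deeper water is lighter → statically unstable; the column would overturn.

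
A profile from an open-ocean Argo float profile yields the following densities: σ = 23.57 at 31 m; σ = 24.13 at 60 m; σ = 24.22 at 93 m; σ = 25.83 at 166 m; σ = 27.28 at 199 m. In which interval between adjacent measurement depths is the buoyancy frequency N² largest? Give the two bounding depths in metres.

Compute the density gradient over each adjacent pair:
  31–60 m: Δρ/Δz = 0.56/29 = 0.019 kg m⁻⁴
  60–93 m: Δρ/Δz = 0.09/33 = 2.7 × 10⁻³ kg m⁻⁴
  93–166 m: Δρ/Δz = 1.61/73 = 0.022 kg m⁻⁴
  166–199 m: Δρ/Δz = 1.45/33 = 0.044 kg m⁻⁴
The largest gradient is in the 166–199 m interval — the pycnocline.

166–199 m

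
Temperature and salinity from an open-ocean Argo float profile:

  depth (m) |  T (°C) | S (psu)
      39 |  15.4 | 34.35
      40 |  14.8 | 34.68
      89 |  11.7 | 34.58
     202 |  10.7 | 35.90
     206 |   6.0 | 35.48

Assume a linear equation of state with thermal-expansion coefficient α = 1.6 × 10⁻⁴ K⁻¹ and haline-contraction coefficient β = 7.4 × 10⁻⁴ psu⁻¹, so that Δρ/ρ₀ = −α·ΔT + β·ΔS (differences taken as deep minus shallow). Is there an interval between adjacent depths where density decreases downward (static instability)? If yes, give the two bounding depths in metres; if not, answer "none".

none

Evaluate Δρ/ρ₀ = −αΔT + βΔS across each adjacent pair:
  39–40 m: −αΔT+βΔS = −(1.6 × 10⁻⁴)(-0.6)+(7.4 × 10⁻⁴)(+0.33) = 3.4 × 10⁻⁴ → stable
  40–89 m: −αΔT+βΔS = −(1.6 × 10⁻⁴)(-3.1)+(7.4 × 10⁻⁴)(-0.10) = 4.2 × 10⁻⁴ → stable
  89–202 m: −αΔT+βΔS = −(1.6 × 10⁻⁴)(-1.0)+(7.4 × 10⁻⁴)(+1.32) = 1.1 × 10⁻³ → stable
  202–206 m: −αΔT+βΔS = −(1.6 × 10⁻⁴)(-4.7)+(7.4 × 10⁻⁴)(-0.42) = 4.4 × 10⁻⁴ → stable
Every interval has Δρ > 0: the column is stably stratified throughout.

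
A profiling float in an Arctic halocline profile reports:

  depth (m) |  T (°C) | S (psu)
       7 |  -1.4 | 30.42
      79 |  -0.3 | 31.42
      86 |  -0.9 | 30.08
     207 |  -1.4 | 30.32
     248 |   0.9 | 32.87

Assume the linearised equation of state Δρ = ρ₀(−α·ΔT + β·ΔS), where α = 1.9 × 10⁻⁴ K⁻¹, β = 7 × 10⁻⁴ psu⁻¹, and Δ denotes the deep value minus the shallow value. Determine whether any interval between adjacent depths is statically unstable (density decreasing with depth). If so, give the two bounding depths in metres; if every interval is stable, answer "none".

Evaluate Δρ/ρ₀ = −αΔT + βΔS across each adjacent pair:
  7–79 m: −αΔT+βΔS = −(1.9 × 10⁻⁴)(+1.1)+(7 × 10⁻⁴)(+1.00) = 4.9 × 10⁻⁴ → stable
  79–86 m: −αΔT+βΔS = −(1.9 × 10⁻⁴)(-0.6)+(7 × 10⁻⁴)(-1.34) = -8.2 × 10⁻⁴ → UNSTABLE
  86–207 m: −αΔT+βΔS = −(1.9 × 10⁻⁴)(-0.5)+(7 × 10⁻⁴)(+0.24) = 2.6 × 10⁻⁴ → stable
  207–248 m: −αΔT+βΔS = −(1.9 × 10⁻⁴)(+2.3)+(7 × 10⁻⁴)(+2.55) = 1.3 × 10⁻³ → stable
The 79–86 m interval has Δρ < 0: lighter water underlies denser water.

79–86 m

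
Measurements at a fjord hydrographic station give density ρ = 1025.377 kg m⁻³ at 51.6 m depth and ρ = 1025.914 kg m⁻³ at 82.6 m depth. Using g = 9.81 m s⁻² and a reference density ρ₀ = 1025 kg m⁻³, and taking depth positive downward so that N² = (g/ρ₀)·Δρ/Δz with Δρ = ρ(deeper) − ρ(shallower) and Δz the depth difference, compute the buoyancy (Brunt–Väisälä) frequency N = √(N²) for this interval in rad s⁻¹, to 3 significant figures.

Δρ = 1025.914 − 1025.377 = 0.537 kg m⁻³ over Δz = 82.6 − 51.6 = 31 m.
N² = (9.81/1025) × (0.537/31) = 1.6579 × 10⁻⁴ s⁻².
N = √(1.6579 × 10⁻⁴) = 0.012876 rad s⁻¹ ≈ 0.0129 rad s⁻¹.

0.0129 rad s⁻¹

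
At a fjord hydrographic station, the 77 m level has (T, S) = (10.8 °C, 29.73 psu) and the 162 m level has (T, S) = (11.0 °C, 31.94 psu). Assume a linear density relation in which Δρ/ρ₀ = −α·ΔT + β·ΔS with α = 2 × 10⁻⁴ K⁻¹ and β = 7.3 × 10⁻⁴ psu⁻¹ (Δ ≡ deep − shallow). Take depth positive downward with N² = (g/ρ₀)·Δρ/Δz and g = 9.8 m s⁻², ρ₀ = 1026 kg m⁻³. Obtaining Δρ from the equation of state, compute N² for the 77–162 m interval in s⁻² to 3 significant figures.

ΔT = +0.2 K, ΔS = +2.21 psu (deep − shallow).
Δρ/ρ₀ = −αΔT + βΔS = -4.00 × 10⁻⁵ + 1.6133 × 10⁻³ = 1.5733 × 10⁻³, so Δρ ≈ 1.614 kg m⁻³.
N² = (g/ρ₀)·Δρ/Δz = g·(Δρ/ρ₀)/Δz = 9.8 × 1.5733 × 10⁻³ / 85 = 1.8139 × 10⁻⁴ s⁻² ≈ 1.81 × 10⁻⁴ s⁻².

1.81 × 10⁻⁴ s⁻²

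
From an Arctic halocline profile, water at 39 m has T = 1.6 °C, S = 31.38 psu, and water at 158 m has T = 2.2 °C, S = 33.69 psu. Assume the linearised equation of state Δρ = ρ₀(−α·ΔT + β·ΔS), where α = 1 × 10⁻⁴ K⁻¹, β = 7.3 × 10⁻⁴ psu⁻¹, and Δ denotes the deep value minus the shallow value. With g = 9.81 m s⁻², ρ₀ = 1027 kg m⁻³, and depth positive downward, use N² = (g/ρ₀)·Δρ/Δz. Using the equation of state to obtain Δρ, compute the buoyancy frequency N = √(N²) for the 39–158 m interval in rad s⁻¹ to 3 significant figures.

ΔT = +0.6 K, ΔS = +2.31 psu (deep − shallow).
Δρ/ρ₀ = −αΔT + βΔS = -6.00 × 10⁻⁵ + 1.6863 × 10⁻³ = 1.6263 × 10⁻³, so Δρ ≈ 1.670 kg m⁻³.
N² = (g/ρ₀)·Δρ/Δz = g·(Δρ/ρ₀)/Δz = 9.81 × 1.6263 × 10⁻³ / 119 = 1.3407 × 10⁻⁴ s⁻².
N = √(1.3407 × 10⁻⁴) = 0.011579 rad s⁻¹ ≈ 0.0116 rad s⁻¹.

0.0116 rad s⁻¹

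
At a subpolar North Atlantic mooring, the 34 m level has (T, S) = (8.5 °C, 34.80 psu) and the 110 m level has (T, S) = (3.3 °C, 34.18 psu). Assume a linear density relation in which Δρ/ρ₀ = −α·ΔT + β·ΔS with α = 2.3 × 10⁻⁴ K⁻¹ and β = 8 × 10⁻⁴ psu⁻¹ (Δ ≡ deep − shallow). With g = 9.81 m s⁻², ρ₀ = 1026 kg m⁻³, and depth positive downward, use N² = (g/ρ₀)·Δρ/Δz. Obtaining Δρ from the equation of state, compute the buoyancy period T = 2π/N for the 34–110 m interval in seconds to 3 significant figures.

ΔT = -5.2 K, ΔS = -0.62 psu (deep − shallow).
Δρ/ρ₀ = −αΔT + βΔS = 1.196 × 10⁻³ − 4.96 × 10⁻⁴ = 7.00 × 10⁻⁴, so Δρ ≈ 0.7182 kg m⁻³.
N² = (g/ρ₀)·Δρ/Δz = g·(Δρ/ρ₀)/Δz = 9.81 × 7.00 × 10⁻⁴ / 76 = 9.0355 × 10⁻⁵ s⁻².
N = √(9.0355 × 10⁻⁵) = 9.5055 × 10⁻³ rad s⁻¹ → T = 2π/N = 661.01 s ≈ 661 s.

661 s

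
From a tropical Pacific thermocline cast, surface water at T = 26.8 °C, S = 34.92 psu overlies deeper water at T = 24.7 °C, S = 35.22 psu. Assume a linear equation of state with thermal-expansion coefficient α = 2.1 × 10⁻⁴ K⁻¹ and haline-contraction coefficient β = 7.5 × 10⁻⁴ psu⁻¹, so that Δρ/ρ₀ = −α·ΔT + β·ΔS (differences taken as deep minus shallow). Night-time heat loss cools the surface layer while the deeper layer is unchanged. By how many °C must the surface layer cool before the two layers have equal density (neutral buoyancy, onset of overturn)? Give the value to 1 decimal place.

Neutral buoyancy requires Δρ = 0, i.e. −α(T_deep − T_surf′) + β(S_deep − S_surf) = 0.
T_surf′ = T_deep − (β/α)·ΔS = 24.7 − (7.5 × 10⁻⁴/2.1 × 10⁻⁴)·(+0.30) = 23.629 °C.
Cooling required: 26.8 − (23.629) = 3.171 °C.

3.2 °C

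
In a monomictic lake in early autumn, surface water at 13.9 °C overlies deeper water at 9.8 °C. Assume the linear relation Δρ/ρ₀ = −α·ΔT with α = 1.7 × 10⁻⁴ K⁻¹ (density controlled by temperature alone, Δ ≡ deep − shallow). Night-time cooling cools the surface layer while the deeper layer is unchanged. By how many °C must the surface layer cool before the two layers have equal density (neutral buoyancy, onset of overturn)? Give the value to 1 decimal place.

With temperature the only control, equal density requires T_surf′ = T_deep.
T_surf′ = 9.8 °C.
Cooling required: 13.9 − 9.8 = 4.1 °C.

4.1 °C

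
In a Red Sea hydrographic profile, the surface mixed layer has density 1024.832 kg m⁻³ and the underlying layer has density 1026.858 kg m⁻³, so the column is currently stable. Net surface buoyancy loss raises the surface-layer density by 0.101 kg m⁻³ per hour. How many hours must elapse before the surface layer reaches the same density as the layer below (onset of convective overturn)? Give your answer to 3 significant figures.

Density deficit of the surface layer: 1026.858 − 1024.832 = 2.026 kg m⁻³.
Required change = 2.026 / 0.101 = 20.1 hours.

20.1 hours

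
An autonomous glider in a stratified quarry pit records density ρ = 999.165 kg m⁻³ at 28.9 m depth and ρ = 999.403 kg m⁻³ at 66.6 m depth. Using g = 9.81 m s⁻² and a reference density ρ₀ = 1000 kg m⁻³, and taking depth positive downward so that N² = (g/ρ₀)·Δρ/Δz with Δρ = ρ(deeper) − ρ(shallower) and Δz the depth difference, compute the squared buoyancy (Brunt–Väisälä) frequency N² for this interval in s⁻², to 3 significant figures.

6.19 × 10⁻⁵ s⁻²

Δρ = 999.403 − 999.165 = 0.238 kg m⁻³ over Δz = 66.6 − 28.9 = 37.7 m.
N² = (9.81/1000) × (0.238/37.7) = 6.1931 × 10⁻⁵ s⁻² ≈ 6.19 × 10⁻⁵ s⁻².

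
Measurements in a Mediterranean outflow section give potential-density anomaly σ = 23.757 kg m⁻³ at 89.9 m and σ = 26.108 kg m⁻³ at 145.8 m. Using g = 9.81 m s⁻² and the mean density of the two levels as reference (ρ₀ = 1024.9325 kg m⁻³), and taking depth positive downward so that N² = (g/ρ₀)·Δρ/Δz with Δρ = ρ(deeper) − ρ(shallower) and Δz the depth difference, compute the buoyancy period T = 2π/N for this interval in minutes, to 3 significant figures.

5.22 min

Δρ = 1026.108 − 1023.757 = 2.351 kg m⁻³ over Δz = 145.8 − 89.9 = 55.9 m.
N² = (9.81/1024.9325) × (2.351/55.9) = 4.0255 × 10⁻⁴ s⁻².
N = √(4.0255 × 10⁻⁴) = 0.020064 rad s⁻¹, so T = 2π/N = 313.16 s = 5.2193 min ≈ 5.22 min.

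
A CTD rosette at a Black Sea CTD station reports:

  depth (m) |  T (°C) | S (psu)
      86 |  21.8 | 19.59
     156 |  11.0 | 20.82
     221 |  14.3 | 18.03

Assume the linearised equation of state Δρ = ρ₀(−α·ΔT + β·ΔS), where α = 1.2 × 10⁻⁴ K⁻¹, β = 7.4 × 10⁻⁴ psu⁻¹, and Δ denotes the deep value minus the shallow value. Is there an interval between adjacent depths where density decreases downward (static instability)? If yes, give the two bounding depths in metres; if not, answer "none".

156–221 m

Evaluate Δρ/ρ₀ = −αΔT + βΔS across each adjacent pair:
  86–156 m: −αΔT+βΔS = −(1.2 × 10⁻⁴)(-10.8)+(7.4 × 10⁻⁴)(+1.23) = 2.2 × 10⁻³ → stable
  156–221 m: −αΔT+βΔS = −(1.2 × 10⁻⁴)(+3.3)+(7.4 × 10⁻⁴)(-2.79) = -2.5 × 10⁻³ → UNSTABLE
The 156–221 m interval has Δρ < 0: lighter water underlies denser water.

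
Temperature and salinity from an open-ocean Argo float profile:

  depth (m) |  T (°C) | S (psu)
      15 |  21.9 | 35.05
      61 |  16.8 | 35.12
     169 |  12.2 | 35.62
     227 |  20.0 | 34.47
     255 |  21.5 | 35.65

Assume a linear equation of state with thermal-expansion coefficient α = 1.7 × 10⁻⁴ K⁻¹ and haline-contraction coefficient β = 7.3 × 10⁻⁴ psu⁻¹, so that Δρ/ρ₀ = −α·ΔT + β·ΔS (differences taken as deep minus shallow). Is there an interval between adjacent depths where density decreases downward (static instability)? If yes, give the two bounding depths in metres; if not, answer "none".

169–227 m

Evaluate Δρ/ρ₀ = −αΔT + βΔS across each adjacent pair:
  15–61 m: −αΔT+βΔS = −(1.7 × 10⁻⁴)(-5.1)+(7.3 × 10⁻⁴)(+0.07) = 9.2 × 10⁻⁴ → stable
  61–169 m: −αΔT+βΔS = −(1.7 × 10⁻⁴)(-4.6)+(7.3 × 10⁻⁴)(+0.50) = 1.1 × 10⁻³ → stable
  169–227 m: −αΔT+βΔS = −(1.7 × 10⁻⁴)(+7.8)+(7.3 × 10⁻⁴)(-1.15) = -2.2 × 10⁻³ → UNSTABLE
  227–255 m: −αΔT+βΔS = −(1.7 × 10⁻⁴)(+1.5)+(7.3 × 10⁻⁴)(+1.18) = 6.1 × 10⁻⁴ → stable
The 169–227 m interval has Δρ < 0: lighter water underlies denser water.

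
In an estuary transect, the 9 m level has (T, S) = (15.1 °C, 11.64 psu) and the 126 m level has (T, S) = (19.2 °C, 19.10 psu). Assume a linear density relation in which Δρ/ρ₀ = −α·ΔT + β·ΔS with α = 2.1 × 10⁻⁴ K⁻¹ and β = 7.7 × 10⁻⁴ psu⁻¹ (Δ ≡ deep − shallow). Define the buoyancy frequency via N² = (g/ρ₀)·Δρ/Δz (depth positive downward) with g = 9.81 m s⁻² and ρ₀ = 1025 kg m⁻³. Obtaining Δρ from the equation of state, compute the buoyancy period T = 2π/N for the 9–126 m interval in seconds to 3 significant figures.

311 s

ΔT = +4.1 K, ΔS = +7.46 psu (deep − shallow).
Δρ/ρ₀ = −αΔT + βΔS = -8.61 × 10⁻⁴ + 5.7442 × 10⁻³ = 4.8832 × 10⁻³, so Δρ ≈ 5.005 kg m⁻³.
N² = (g/ρ₀)·Δρ/Δz = g·(Δρ/ρ₀)/Δz = 9.81 × 4.8832 × 10⁻³ / 117 = 4.0944 × 10⁻⁴ s⁻².
N = √(4.0944 × 10⁻⁴) = 0.020235 rad s⁻¹ → T = 2π/N = 310.51 s ≈ 311 s.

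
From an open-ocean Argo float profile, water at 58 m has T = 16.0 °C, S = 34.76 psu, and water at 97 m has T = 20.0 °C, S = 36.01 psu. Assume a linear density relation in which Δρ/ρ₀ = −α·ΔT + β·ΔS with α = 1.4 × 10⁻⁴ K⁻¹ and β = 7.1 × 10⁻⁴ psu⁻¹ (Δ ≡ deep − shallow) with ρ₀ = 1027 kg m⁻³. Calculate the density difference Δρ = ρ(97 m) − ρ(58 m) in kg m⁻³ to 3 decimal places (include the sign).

ΔT = +4.0 K, ΔS = +1.25 psu (deep − shallow).
Δρ/ρ₀ = −(1.4 × 10⁻⁴)(+4.0) + (7.1 × 10⁻⁴)(+1.25) = 3.275 × 10⁻⁴.
Δρ = 1027 × (3.275 × 10⁻⁴) = +0.336 kg m⁻³.
Positive Δρ: denser below, stable.

+0.336 kg m⁻³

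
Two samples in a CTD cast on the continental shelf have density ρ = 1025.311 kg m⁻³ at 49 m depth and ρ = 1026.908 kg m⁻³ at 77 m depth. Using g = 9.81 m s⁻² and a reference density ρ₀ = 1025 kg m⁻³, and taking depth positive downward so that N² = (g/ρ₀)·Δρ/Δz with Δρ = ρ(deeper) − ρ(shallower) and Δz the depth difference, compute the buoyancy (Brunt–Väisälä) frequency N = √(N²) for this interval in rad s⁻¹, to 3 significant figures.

Δρ = 1026.908 − 1025.311 = 1.597 kg m⁻³ over Δz = 77 − 49 = 28 m.
N² = (9.81/1025) × (1.597/28) = 5.4587 × 10⁻⁴ s⁻².
N = √(5.4587 × 10⁻⁴) = 0.023364 rad s⁻¹ ≈ 0.0234 rad s⁻¹.

0.0234 rad s⁻¹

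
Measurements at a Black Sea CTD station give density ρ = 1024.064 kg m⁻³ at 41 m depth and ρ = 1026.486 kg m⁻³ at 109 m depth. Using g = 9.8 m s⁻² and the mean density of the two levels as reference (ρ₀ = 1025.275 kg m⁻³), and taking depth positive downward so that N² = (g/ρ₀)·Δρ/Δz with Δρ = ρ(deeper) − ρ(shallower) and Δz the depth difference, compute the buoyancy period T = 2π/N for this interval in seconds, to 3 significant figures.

341 s

Δρ = 1026.486 − 1024.064 = 2.422 kg m⁻³ over Δz = 109 − 41 = 68 m.
N² = (9.8/1025.275) × (2.422/68) = 3.4045 × 10⁻⁴ s⁻².
N = √(3.4045 × 10⁻⁴) = 0.018451 rad s⁻¹, so T = 2π/N = 340.53 s ≈ 341 s.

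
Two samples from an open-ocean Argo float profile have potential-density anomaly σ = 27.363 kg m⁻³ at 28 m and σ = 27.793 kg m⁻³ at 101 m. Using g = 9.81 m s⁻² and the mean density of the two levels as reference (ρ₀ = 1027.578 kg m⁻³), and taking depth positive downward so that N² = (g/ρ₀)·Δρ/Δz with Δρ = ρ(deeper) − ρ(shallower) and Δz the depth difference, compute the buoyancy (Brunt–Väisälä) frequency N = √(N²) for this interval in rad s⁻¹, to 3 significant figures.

Δρ = 1027.793 − 1027.363 = 0.430 kg m⁻³ over Δz = 101 − 28 = 73 m.
N² = (9.81/1027.578) × (0.430/73) = 5.6234 × 10⁻⁵ s⁻².
N = √(5.6234 × 10⁻⁵) = 7.4989 × 10⁻³ rad s⁻¹ ≈ 7.50 × 10⁻³ rad s⁻¹.

7.50 × 10⁻³ rad s⁻¹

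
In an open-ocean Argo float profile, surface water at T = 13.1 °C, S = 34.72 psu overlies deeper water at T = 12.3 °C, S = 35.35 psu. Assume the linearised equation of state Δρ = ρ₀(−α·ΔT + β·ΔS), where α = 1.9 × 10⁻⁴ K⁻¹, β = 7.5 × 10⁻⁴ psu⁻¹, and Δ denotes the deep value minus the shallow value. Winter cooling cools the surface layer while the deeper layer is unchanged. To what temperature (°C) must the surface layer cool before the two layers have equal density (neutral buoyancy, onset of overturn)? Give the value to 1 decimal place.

9.8 °C

Neutral buoyancy requires Δρ = 0, i.e. −α(T_deep − T_surf′) + β(S_deep − S_surf) = 0.
T_surf′ = T_deep − (β/α)·ΔS = 12.3 − (7.5 × 10⁻⁴/1.9 × 10⁻⁴)·(+0.63) = 9.813 °C.
Cooling required: 13.1 − (9.813) = 3.287 °C.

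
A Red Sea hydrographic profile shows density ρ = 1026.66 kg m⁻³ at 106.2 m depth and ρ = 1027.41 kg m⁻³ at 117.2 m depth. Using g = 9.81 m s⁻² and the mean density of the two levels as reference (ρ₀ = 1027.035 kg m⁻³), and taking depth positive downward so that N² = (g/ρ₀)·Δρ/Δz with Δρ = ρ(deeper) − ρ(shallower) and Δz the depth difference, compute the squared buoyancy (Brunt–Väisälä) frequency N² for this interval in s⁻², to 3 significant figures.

Δρ = 1027.41 − 1026.66 = 0.75 kg m⁻³ over Δz = 117.2 − 106.2 = 11 m.
N² = (9.81/1027.035) × (0.75/11) = 6.5126 × 10⁻⁴ s⁻² ≈ 6.51 × 10⁻⁴ s⁻².

6.51 × 10⁻⁴ s⁻²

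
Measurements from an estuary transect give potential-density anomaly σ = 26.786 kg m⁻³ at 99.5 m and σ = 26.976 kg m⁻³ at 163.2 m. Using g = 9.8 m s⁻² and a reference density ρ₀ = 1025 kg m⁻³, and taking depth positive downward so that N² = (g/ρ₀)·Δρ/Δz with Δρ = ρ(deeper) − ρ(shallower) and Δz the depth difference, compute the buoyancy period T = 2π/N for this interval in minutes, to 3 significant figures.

Δρ = 1026.976 − 1026.786 = 0.190 kg m⁻³ over Δz = 163.2 − 99.5 = 63.7 m.
N² = (9.8/1025) × (0.190/63.7) = 2.8518 × 10⁻⁵ s⁻².
N = √(2.8518 × 10⁻⁵) = 5.3402 × 10⁻³ rad s⁻¹, so T = 2π/N = 1.1766 × 10³ s = 19.610 min ≈ 19.6 min.
A positive N² confirms static stability across the interval.

19.6 min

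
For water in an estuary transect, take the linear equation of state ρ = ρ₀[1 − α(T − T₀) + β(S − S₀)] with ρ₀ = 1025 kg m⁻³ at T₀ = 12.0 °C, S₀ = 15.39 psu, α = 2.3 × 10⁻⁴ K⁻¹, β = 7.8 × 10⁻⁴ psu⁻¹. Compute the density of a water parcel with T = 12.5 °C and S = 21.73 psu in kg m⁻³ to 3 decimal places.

T − T₀ = +0.5 K, S − S₀ = +6.34 psu.
Bracket = 1 − α·(+0.5) + β·(+6.34) = 1 + (4.8302 × 10⁻³) = 1.0048302.
ρ = 1025 × 1.0048302 = 1029.951 kg m⁻³.

1029.951 kg m⁻³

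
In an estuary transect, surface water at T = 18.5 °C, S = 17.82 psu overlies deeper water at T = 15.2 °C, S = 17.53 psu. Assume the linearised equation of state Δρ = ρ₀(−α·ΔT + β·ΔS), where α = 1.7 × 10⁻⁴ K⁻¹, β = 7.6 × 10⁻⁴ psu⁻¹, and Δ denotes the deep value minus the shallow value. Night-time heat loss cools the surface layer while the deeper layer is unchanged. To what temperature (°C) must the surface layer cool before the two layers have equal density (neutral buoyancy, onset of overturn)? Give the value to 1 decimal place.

Neutral buoyancy requires Δρ = 0, i.e. −α(T_deep − T_surf′) + β(S_deep − S_surf) = 0.
T_surf′ = T_deep − (β/α)·ΔS = 15.2 − (7.6 × 10⁻⁴/1.7 × 10⁻⁴)·(-0.29) = 16.496 °C.
Cooling required: 18.5 − (16.496) = 2.004 °C.

16.5 °C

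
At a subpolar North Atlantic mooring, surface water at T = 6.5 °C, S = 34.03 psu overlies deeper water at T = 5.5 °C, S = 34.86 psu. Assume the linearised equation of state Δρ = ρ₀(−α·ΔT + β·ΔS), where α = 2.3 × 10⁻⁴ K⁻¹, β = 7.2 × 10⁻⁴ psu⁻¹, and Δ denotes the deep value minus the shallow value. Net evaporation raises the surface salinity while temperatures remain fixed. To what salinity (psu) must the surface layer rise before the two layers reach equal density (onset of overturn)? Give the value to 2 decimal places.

Neutral buoyancy requires −α(T_deep − T_surf) + β(S_deep − S_surf′) = 0.
S_surf′ = S_deep − (α/β)·ΔT = 34.86 − (2.3 × 10⁻⁴/7.2 × 10⁻⁴)·(-1.0) = 35.1794 psu.
Increase required: 35.1794 − 34.03 = 1.1494 psu.

35.18 psu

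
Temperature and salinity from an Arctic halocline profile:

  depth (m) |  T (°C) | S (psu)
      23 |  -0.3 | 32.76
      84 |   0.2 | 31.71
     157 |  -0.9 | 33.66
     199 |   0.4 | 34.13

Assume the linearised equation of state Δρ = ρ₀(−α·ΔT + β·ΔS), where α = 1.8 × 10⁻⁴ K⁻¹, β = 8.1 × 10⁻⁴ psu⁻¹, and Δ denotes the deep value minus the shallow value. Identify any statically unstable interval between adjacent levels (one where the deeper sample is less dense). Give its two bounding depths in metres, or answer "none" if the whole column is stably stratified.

Evaluate Δρ/ρ₀ = −αΔT + βΔS across each adjacent pair:
  23–84 m: −αΔT+βΔS = −(1.8 × 10⁻⁴)(+0.5)+(8.1 × 10⁻⁴)(-1.05) = -9.4 × 10⁻⁴ → UNSTABLE
  84–157 m: −αΔT+βΔS = −(1.8 × 10⁻⁴)(-1.1)+(8.1 × 10⁻⁴)(+1.95) = 1.8 × 10⁻³ → stable
  157–199 m: −αΔT+βΔS = −(1.8 × 10⁻⁴)(+1.3)+(8.1 × 10⁻⁴)(+0.47) = 1.5 × 10⁻⁴ → stable
The 23–84 m interval has Δρ < 0: lighter water underlies denser water.

23–84 m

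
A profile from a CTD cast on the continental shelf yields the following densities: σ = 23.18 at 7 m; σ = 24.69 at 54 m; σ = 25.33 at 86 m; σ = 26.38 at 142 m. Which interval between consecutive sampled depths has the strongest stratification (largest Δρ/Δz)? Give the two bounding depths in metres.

7–54 m

Compute the density gradient over each adjacent pair:
  7–54 m: Δρ/Δz = 1.51/47 = 0.032 kg m⁻⁴
  54–86 m: Δρ/Δz = 0.64/32 = 0.020 kg m⁻⁴
  86–142 m: Δρ/Δz = 1.05/56 = 0.019 kg m⁻⁴
The largest gradient is in the 7–54 m interval — the pycnocline.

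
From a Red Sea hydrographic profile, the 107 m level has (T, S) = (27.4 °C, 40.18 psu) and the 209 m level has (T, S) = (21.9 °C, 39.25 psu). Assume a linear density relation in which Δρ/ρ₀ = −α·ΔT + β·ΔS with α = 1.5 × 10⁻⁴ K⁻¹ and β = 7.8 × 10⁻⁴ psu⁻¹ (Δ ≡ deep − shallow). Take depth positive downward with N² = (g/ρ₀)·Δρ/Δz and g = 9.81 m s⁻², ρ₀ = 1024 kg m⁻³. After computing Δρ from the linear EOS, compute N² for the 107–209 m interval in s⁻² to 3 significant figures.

ΔT = -5.5 K, ΔS = -0.93 psu (deep − shallow).
Δρ/ρ₀ = −αΔT + βΔS = 8.25 × 10⁻⁴ − 7.254 × 10⁻⁴ = 9.96 × 10⁻⁵, so Δρ ≈ 0.1020 kg m⁻³.
N² = (g/ρ₀)·Δρ/Δz = g·(Δρ/ρ₀)/Δz = 9.81 × 9.96 × 10⁻⁵ / 102 = 9.5792 × 10⁻⁶ s⁻² ≈ 9.58 × 10⁻⁶ s⁻².

9.58 × 10⁻⁶ s⁻²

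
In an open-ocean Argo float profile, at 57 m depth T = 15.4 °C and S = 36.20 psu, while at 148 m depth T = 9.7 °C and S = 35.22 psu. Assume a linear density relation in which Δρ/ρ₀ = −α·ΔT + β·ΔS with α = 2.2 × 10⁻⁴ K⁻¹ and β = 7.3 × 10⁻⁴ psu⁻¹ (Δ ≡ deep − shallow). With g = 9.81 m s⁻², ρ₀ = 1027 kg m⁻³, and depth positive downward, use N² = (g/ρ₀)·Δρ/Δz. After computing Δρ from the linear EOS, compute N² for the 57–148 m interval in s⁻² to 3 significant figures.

5.81 × 10⁻⁵ s⁻²

ΔT = -5.7 K, ΔS = -0.98 psu (deep − shallow).
Δρ/ρ₀ = −αΔT + βΔS = 1.254 × 10⁻³ − 7.154 × 10⁻⁴ = 5.386 × 10⁻⁴, so Δρ ≈ 0.5531 kg m⁻³.
N² = (g/ρ₀)·Δρ/Δz = g·(Δρ/ρ₀)/Δz = 9.81 × 5.386 × 10⁻⁴ / 91 = 5.8062 × 10⁻⁵ s⁻² ≈ 5.81 × 10⁻⁵ s⁻².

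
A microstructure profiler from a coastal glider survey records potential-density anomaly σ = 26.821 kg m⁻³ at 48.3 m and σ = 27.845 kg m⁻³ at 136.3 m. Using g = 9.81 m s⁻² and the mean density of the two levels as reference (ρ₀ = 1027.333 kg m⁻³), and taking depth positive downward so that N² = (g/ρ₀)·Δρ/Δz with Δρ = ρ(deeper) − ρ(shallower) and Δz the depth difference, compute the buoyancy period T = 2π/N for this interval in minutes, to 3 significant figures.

9.93 min

Δρ = 1027.845 − 1026.821 = 1.024 kg m⁻³ over Δz = 136.3 − 48.3 = 88 m.
N² = (9.81/1027.333) × (1.024/88) = 1.1112 × 10⁻⁴ s⁻².
N = √(1.1112 × 10⁻⁴) = 0.010541 rad s⁻¹, so T = 2π/N = 596.07 s = 9.9345 min ≈ 9.93 min.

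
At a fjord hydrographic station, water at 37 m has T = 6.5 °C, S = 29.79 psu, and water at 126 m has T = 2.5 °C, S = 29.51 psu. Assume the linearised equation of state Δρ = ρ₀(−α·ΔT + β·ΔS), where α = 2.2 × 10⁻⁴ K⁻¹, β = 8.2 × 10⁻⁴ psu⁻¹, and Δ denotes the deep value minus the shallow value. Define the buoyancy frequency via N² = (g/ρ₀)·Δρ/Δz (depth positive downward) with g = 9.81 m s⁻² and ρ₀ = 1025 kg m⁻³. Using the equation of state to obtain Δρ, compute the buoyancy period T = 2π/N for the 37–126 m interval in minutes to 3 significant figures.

12.4 min

ΔT = -4.0 K, ΔS = -0.28 psu (deep − shallow).
Δρ/ρ₀ = −αΔT + βΔS = 8.80 × 10⁻⁴ − 2.296 × 10⁻⁴ = 6.504 × 10⁻⁴, so Δρ ≈ 0.6667 kg m⁻³.
N² = (g/ρ₀)·Δρ/Δz = g·(Δρ/ρ₀)/Δz = 9.81 × 6.504 × 10⁻⁴ / 89 = 7.1690 × 10⁻⁵ s⁻².
N = √(7.1690 × 10⁻⁵) = 8.4670 × 10⁻³ rad s⁻¹ → T = 2π/N = 742.08 s = 12.368 min ≈ 12.4 min.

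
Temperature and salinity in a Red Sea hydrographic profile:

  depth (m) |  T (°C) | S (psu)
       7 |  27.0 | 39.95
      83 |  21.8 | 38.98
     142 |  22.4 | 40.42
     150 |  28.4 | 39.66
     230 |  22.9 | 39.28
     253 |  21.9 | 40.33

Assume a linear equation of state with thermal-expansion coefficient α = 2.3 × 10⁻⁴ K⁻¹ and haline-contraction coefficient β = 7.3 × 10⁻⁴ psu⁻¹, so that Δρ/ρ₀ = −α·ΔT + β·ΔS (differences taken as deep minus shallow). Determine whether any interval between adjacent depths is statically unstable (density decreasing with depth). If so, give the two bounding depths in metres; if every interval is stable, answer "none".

Evaluate Δρ/ρ₀ = −αΔT + βΔS across each adjacent pair:
  7–83 m: −αΔT+βΔS = −(2.3 × 10⁻⁴)(-5.2)+(7.3 × 10⁻⁴)(-0.97) = 4.9 × 10⁻⁴ → stable
  83–142 m: −αΔT+βΔS = −(2.3 × 10⁻⁴)(+0.6)+(7.3 × 10⁻⁴)(+1.44) = 9.1 × 10⁻⁴ → stable
  142–150 m: −αΔT+βΔS = −(2.3 × 10⁻⁴)(+6.0)+(7.3 × 10⁻⁴)(-0.76) = -1.9 × 10⁻³ → UNSTABLE
  150–230 m: −αΔT+βΔS = −(2.3 × 10⁻⁴)(-5.5)+(7.3 × 10⁻⁴)(-0.38) = 9.9 × 10⁻⁴ → stable
  230–253 m: −αΔT+βΔS = −(2.3 × 10⁻⁴)(-1.0)+(7.3 × 10⁻⁴)(+1.05) = 1.0 × 10⁻³ → stable
The 142–150 m interval has Δρ < 0: lighter water underlies denser water.

142–150 m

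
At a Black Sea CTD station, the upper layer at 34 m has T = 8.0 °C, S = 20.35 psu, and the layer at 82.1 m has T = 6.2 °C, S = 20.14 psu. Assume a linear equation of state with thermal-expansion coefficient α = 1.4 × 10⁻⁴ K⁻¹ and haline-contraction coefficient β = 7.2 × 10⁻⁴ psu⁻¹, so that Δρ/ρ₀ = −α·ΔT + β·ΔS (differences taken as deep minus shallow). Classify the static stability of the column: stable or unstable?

stable

ΔT = 6.2 − 8.0 = -1.8 K and ΔS = 20.14 − 20.35 = -0.21 psu (deep − shallow).
−αΔT = 2.52 × 10⁻⁴; βΔS = -1.512 × 10⁻⁴; sum Δρ/ρ₀ = 1.008 × 10⁻⁴.
Δρ/ρ₀ > 0, so Δρ > 0: deeper water is denser → statically stable.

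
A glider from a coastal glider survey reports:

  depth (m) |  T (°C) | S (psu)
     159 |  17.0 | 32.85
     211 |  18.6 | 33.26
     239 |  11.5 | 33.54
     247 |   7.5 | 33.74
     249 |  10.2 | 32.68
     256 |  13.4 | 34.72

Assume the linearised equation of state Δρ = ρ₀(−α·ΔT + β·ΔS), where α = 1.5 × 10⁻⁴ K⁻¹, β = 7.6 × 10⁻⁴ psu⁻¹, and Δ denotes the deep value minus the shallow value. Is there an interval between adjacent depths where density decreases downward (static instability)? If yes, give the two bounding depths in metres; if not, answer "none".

247–249 m

Evaluate Δρ/ρ₀ = −αΔT + βΔS across each adjacent pair:
  159–211 m: −αΔT+βΔS = −(1.5 × 10⁻⁴)(+1.6)+(7.6 × 10⁻⁴)(+0.41) = 7.2 × 10⁻⁵ → stable
  211–239 m: −αΔT+βΔS = −(1.5 × 10⁻⁴)(-7.1)+(7.6 × 10⁻⁴)(+0.28) = 1.3 × 10⁻³ → stable
  239–247 m: −αΔT+βΔS = −(1.5 × 10⁻⁴)(-4.0)+(7.6 × 10⁻⁴)(+0.20) = 7.5 × 10⁻⁴ → stable
  247–249 m: −αΔT+βΔS = −(1.5 × 10⁻⁴)(+2.7)+(7.6 × 10⁻⁴)(-1.06) = -1.2 × 10⁻³ → UNSTABLE
  249–256 m: −αΔT+βΔS = −(1.5 × 10⁻⁴)(+3.2)+(7.6 × 10⁻⁴)(+2.04) = 1.1 × 10⁻³ → stable
The 247–249 m interval has Δρ < 0: lighter water underlies denser water.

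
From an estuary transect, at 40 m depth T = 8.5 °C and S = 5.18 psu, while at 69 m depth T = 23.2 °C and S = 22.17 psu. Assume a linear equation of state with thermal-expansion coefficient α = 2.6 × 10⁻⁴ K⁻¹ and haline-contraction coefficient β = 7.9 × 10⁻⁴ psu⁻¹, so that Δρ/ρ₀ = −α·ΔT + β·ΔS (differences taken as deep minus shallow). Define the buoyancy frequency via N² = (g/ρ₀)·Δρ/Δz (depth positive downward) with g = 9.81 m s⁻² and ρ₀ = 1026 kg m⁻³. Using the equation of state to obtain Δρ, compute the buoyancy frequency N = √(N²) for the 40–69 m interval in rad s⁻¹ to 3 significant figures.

0.0570 rad s⁻¹

ΔT = +14.7 K, ΔS = +16.99 psu (deep − shallow).
Δρ/ρ₀ = −αΔT + βΔS = -3.822 × 10⁻³ + 0.0134221 = 9.6001 × 10⁻³, so Δρ ≈ 9.850 kg m⁻³.
N² = (g/ρ₀)·Δρ/Δz = g·(Δρ/ρ₀)/Δz = 9.81 × 9.6001 × 10⁻³ / 29 = 3.2475 × 10⁻³ s⁻².
N = √(3.2475 × 10⁻³) = 0.056987 rad s⁻¹ ≈ 0.0570 rad s⁻¹.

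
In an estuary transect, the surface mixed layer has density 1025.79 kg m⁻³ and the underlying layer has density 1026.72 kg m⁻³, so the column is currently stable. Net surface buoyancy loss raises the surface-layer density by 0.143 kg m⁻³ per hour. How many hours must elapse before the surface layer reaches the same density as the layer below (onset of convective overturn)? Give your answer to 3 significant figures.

Density deficit of the surface layer: 1026.72 − 1025.79 = 0.93 kg m⁻³.
Required change = 0.93 / 0.143 = 6.50 hours.

6.50 hours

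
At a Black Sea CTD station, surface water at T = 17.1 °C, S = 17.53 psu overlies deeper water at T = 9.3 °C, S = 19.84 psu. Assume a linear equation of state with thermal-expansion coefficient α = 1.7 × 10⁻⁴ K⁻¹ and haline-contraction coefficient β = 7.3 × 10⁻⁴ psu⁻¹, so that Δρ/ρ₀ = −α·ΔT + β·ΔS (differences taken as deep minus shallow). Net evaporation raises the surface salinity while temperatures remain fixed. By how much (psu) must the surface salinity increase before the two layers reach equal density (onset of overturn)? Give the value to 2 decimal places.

Neutral buoyancy requires −α(T_deep − T_surf) + β(S_deep − S_surf′) = 0.
S_surf′ = S_deep − (α/β)·ΔT = 19.84 − (1.7 × 10⁻⁴/7.3 × 10⁻⁴)·(-7.8) = 21.6564 psu.
Increase required: 21.6564 − 17.53 = 4.1264 psu.

4.13 psu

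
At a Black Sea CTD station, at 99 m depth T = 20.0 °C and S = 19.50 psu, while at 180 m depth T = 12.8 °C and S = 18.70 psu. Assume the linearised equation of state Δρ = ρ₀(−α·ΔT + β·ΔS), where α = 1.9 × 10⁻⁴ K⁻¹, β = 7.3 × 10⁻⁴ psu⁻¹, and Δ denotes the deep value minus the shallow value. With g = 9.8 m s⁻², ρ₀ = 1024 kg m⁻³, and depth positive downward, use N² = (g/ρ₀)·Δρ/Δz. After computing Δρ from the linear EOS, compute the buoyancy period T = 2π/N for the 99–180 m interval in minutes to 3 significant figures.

ΔT = -7.2 K, ΔS = -0.80 psu (deep − shallow).
Δρ/ρ₀ = −αΔT + βΔS = 1.368 × 10⁻³ − 5.84 × 10⁻⁴ = 7.84 × 10⁻⁴, so Δρ ≈ 0.8028 kg m⁻³.
N² = (g/ρ₀)·Δρ/Δz = g·(Δρ/ρ₀)/Δz = 9.8 × 7.84 × 10⁻⁴ / 81 = 9.4854 × 10⁻⁵ s⁻².
N = √(9.4854 × 10⁻⁵) = 9.7393 × 10⁻³ rad s⁻¹ → T = 2π/N = 645.14 s = 10.752 min ≈ 10.8 min.

10.8 min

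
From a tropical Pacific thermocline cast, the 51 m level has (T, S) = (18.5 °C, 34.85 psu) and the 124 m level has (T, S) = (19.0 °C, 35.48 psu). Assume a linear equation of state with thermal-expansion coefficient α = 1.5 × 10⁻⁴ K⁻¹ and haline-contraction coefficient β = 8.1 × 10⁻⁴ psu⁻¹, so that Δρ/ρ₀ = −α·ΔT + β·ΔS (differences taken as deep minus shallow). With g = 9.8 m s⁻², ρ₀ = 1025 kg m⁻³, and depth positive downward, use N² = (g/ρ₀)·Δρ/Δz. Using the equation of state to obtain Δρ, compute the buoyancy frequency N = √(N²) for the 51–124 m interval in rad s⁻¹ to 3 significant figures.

7.64 × 10⁻³ rad s⁻¹

ΔT = +0.5 K, ΔS = +0.63 psu (deep − shallow).
Δρ/ρ₀ = −αΔT + βΔS = -7.50 × 10⁻⁵ + 5.103 × 10⁻⁴ = 4.353 × 10⁻⁴, so Δρ ≈ 0.4462 kg m⁻³.
N² = (g/ρ₀)·Δρ/Δz = g·(Δρ/ρ₀)/Δz = 9.8 × 4.353 × 10⁻⁴ / 73 = 5.8438 × 10⁻⁵ s⁻².
N = √(5.8438 × 10⁻⁵) = 7.6445 × 10⁻³ rad s⁻¹ ≈ 7.64 × 10⁻³ rad s⁻¹.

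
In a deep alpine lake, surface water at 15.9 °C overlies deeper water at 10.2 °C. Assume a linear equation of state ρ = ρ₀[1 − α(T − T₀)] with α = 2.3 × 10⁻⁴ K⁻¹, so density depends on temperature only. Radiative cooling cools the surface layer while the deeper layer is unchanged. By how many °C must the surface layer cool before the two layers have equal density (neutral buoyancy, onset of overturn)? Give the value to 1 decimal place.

5.7 °C

With temperature the only control, equal density requires T_surf′ = T_deep.
T_surf′ = 10.2 °C.
Cooling required: 15.9 − 10.2 = 5.7 °C.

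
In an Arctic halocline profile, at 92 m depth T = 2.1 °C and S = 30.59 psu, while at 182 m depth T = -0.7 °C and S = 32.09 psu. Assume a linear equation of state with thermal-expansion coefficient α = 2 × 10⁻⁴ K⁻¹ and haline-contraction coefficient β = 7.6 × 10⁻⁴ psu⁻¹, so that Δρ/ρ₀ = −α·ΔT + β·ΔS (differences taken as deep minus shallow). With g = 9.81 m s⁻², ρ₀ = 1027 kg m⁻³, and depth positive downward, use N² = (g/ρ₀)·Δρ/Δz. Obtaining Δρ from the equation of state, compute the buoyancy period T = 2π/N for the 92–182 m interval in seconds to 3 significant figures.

ΔT = -2.8 K, ΔS = +1.50 psu (deep − shallow).
Δρ/ρ₀ = −αΔT + βΔS = 5.60 × 10⁻⁴ + 1.14 × 10⁻³ = 1.70 × 10⁻³, so Δρ ≈ 1.746 kg m⁻³.
N² = (g/ρ₀)·Δρ/Δz = g·(Δρ/ρ₀)/Δz = 9.81 × 1.70 × 10⁻³ / 90 = 1.8530 × 10⁻⁴ s⁻².
N = √(1.8530 × 10⁻⁴) = 0.013612 rad s⁻¹ → T = 2π/N = 461.59 s ≈ 462 s.

462 s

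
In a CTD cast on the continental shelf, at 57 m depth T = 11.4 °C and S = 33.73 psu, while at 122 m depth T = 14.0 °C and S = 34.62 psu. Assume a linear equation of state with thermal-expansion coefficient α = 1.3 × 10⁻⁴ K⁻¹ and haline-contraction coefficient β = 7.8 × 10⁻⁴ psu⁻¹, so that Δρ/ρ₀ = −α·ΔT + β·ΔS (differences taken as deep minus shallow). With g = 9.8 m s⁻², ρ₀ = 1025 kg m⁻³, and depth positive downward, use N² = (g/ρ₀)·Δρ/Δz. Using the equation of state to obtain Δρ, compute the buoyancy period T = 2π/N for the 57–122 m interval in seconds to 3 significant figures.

ΔT = +2.6 K, ΔS = +0.89 psu (deep − shallow).
Δρ/ρ₀ = −αΔT + βΔS = -3.38 × 10⁻⁴ + 6.942 × 10⁻⁴ = 3.562 × 10⁻⁴, so Δρ ≈ 0.3651 kg m⁻³.
N² = (g/ρ₀)·Δρ/Δz = g·(Δρ/ρ₀)/Δz = 9.8 × 3.562 × 10⁻⁴ / 65 = 5.3704 × 10⁻⁵ s⁻².
N = √(5.3704 × 10⁻⁵) = 7.3283 × 10⁻³ rad s⁻¹ → T = 2π/N = 857.39 s ≈ 857 s.

857 s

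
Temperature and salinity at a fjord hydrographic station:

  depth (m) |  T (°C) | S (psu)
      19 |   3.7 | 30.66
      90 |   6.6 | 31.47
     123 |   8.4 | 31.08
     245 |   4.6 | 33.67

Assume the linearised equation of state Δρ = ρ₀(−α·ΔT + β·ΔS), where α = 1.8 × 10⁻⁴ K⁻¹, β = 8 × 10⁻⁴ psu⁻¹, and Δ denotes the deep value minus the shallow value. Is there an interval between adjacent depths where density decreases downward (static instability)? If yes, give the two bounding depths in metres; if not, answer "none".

Evaluate Δρ/ρ₀ = −αΔT + βΔS across each adjacent pair:
  19–90 m: −αΔT+βΔS = −(1.8 × 10⁻⁴)(+2.9)+(8 × 10⁻⁴)(+0.81) = 1.3 × 10⁻⁴ → stable
  90–123 m: −αΔT+βΔS = −(1.8 × 10⁻⁴)(+1.8)+(8 × 10⁻⁴)(-0.39) = -6.4 × 10⁻⁴ → UNSTABLE
  123–245 m: −αΔT+βΔS = −(1.8 × 10⁻⁴)(-3.8)+(8 × 10⁻⁴)(+2.59) = 2.8 × 10⁻³ → stable
The 90–123 m interval has Δρ < 0: lighter water underlies denser water.

90–123 m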